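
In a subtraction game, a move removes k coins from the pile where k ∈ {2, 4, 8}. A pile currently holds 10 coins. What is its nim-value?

2

Compute g(0), g(1), … for moves {2, 4, 8}:
g(0) = mex{} = 0
g(1) = mex{} = 0
g(2) = mex{0} = 1
g(3) = mex{0} = 1
g(4) = mex{0,1} = 2
g(5) = mex{0,1} = 2
g(6) = mex{1,2} = 0
g(7) = mex{1,2} = 0
g(8) = mex{0,2} = 1
g(9) = mex{0,2} = 1
g(10) = mex{0,1} = 2
So g(10) = 2.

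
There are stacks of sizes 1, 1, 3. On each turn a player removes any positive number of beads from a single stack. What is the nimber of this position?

3

Compute the nim-sum pairwise:
1 ^ 1 = 0
0 ^ 3 = 3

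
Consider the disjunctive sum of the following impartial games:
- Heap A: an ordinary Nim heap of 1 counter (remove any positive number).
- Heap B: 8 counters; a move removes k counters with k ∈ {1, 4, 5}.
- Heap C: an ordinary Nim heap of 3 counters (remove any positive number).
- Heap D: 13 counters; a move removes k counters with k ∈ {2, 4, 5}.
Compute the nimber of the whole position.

1

Heap A is a plain Nim heap of size 1, so its Grundy value is 1.
For heap B, compute g(0), g(1), … with moves {1, 4, 5}:
g(0) = mex{} = 0
g(1) = mex{0} = 1
g(2) = mex{1} = 0
g(3) = mex{0} = 1
g(4) = mex{0,1} = 2
g(5) = mex{0,1,2} = 3
g(6) = mex{0,1,3} = 2
g(7) = mex{0,1,2} = 3
g(8) = mex{1,2,3} = 0
So g(8) = 0.
Heap C is a plain Nim heap of size 3, so its Grundy value is 3.
For heap D, compute g(0), g(1), … with moves {2, 4, 5}:
k:     0  1  2  3  4  5  6  7  8  9 10 11 12 13
g(k):  0  0  1  1  2  2  3  0  0  1  1  2  2  3
So g(13) = 3.
The value of a disjunctive sum is the nim-sum of the parts.
Combined value = 1 ⊕ 0 ⊕ 3 ⊕ 3 = 1.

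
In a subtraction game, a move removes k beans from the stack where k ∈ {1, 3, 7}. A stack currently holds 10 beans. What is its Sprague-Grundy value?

Grundy values for subtraction set {1, 3, 7}:
g(0) = mex{} = 0
g(1) = mex{0} = 1
g(2) = mex{1} = 0
g(3) = mex{0} = 1
g(4) = mex{1} = 0
g(5) = mex{0} = 1
g(6) = mex{1} = 0
g(7) = mex{0} = 1
g(8) = mex{1} = 0
g(9) = mex{0} = 1
g(10) = mex{1} = 0
So g(10) = 0.

0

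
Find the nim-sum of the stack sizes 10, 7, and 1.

Nim-sum: 10 ⊕ 7 ⊕ 1 = 12.

12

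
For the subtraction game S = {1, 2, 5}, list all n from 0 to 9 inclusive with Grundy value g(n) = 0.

0, 3, 6, 9

Compute g(0), g(1), … for moves {1, 2, 5}:
g(0) = mex{} = 0
g(1) = mex{0} = 1
g(2) = mex{0,1} = 2
g(3) = mex{1,2} = 0
g(4) = mex{0,2} = 1
g(5) = mex{0,1} = 2
g(6) = mex{1,2} = 0
g(7) = mex{0,2} = 1
g(8) = mex{0,1} = 2
g(9) = mex{1,2} = 0
The P-positions (g = 0) in 0..9 are 0, 3, 6, 9.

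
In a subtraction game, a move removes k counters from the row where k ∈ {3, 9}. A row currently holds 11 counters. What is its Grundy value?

Grundy values for subtraction set {3, 9}:
k:     0  1  2  3  4  5  6  7  8  9 10 11
g(k):  0  0  0  1  1  1  0  0  0  1  1  1
So g(11) = 1.

1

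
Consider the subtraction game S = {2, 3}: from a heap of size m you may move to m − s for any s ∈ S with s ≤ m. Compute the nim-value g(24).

2

Grundy values for subtraction set {2, 3}:
k:     0  1  2  3  4  5  6  7  8  9 10 11 12 13 14 15 16 17 18 19 20 21 22 23 24
g(k):  0  0  1  1  2  0  0  1  1  2  0  0  1  1  2  0  0  1  1  2  0  0  1  1  2
So g(24) = 2.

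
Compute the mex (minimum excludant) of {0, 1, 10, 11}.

2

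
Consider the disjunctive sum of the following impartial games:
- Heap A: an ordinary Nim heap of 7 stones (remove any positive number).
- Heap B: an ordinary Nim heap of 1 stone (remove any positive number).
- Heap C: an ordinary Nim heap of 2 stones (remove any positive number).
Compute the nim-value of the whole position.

4

Heap A is a plain Nim heap of size 7, so its Grundy value is 7.
Heap B is a plain Nim heap of size 1, so its Grundy value is 1.
Heap C is a plain Nim heap of size 2, so its Grundy value is 2.
By the Sprague-Grundy theorem, the Grundy value of a sum of independent games is the XOR of the component values.
Combined value = 7 XOR 1 XOR 2 = 4.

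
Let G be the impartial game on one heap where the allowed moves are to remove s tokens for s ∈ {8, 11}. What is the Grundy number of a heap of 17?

2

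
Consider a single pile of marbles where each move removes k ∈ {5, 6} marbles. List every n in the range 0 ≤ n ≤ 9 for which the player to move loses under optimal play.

0, 1, 2, 3, 4

Compute g(0), g(1), … for moves {5, 6}:
g(0) = mex{} = 0
g(1) = mex{} = 0
g(2) = mex{} = 0
g(3) = mex{} = 0
g(4) = mex{} = 0
g(5) = mex{0} = 1
g(6) = mex{0} = 1
g(7) = mex{0} = 1
g(8) = mex{0} = 1
g(9) = mex{0} = 1
The P-positions (g = 0) in 0..9 are 0, 1, 2, 3, 4.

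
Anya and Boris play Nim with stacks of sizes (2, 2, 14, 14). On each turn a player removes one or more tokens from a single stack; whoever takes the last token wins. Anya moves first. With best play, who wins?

Write each in binary and XOR column by column:
  0010  (2)
  0010  (2)
  1110  (14)
  1110  (14)
  ----
  0000  (0)
The nim-sum is 0, so this is a P-position: the player to move is in a losing position under optimal play; Anya is about to move from it and so loses — Boris wins.

Boris wins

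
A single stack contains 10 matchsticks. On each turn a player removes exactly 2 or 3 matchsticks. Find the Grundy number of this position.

Grundy values for subtraction set {2, 3}:
g(0) = mex{} = 0
g(1) = mex{} = 0
g(2) = mex{0} = 1
g(3) = mex{0} = 1
g(4) = mex{0,1} = 2
g(5) = mex{1} = 0
g(6) = mex{1,2} = 0
g(7) = mex{0,2} = 1
g(8) = mex{0} = 1
g(9) = mex{0,1} = 2
g(10) = mex{1} = 0
So g(10) = 0.

0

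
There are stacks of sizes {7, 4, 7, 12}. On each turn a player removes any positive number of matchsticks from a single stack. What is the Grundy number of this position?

8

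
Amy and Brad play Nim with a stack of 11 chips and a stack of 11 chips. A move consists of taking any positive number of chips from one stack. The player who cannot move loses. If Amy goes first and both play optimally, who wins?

Compute the nim-sum pairwise:
11 ^ 11 = 0
The nim-sum is 0, so this is a P-position: the player to move is in a losing position under optimal play; Amy is about to move from it and so loses — Brad wins.

Brad wins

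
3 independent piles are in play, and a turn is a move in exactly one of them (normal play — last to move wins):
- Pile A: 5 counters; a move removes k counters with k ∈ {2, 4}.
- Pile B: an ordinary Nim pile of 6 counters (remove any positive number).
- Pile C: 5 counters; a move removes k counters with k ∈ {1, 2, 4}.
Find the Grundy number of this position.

6

Build the Grundy sequence for pile A with g(k) = mex{g(k−s) : s ∈ {2, 4}, s ≤ k}:
k:     0  1  2  3  4  5
g(k):  0  0  1  1  2  2
So g(5) = 2.
Pile B is a plain Nim pile of size 6, so its Grundy value is 6.
Build the Grundy sequence for pile C with g(k) = mex{g(k−s) : s ∈ {1, 2, 4}, s ≤ k}:
g(0) = mex{} = 0
g(1) = mex{0} = 1
g(2) = mex{0,1} = 2
g(3) = mex{1,2} = 0
g(4) = mex{0,2} = 1
g(5) = mex{0,1} = 2
So g(5) = 2.
The value of a disjunctive sum is the nim-sum of the parts.
Combined value = 2 ⊕ 6 ⊕ 2 = 6.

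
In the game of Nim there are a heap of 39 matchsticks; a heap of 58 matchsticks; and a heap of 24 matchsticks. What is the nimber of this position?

5

In binary:
  100111  (39)
  111010  (58)
  011000  (24)
  ------
  000101  (5)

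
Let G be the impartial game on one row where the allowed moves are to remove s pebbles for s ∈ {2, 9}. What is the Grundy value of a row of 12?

Grundy values for subtraction set {2, 9}:
k:     0  1  2  3  4  5  6  7  8  9 10 11 12
g(k):  0  0  1  1  0  0  1  1  0  2  1  0  0
So g(12) = 0.

0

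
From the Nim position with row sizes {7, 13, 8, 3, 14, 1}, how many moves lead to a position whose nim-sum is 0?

Nim-sum: 7 ⊕ 13 ⊕ 8 ⊕ 3 ⊕ 14 ⊕ 1 = 14.
The overall nim-sum is X = 14. A row of size p has a winning move iff p XOR X < p (reduce it to p XOR X).
  7: 7 XOR 14 = 9 ≥ 7 — no move.
  13: 13 XOR 14 = 3 < 13 — winning move (to 3).
  8: 8 XOR 14 = 6 < 8 — winning move (to 6).
  3: 3 XOR 14 = 13 ≥ 3 — no move.
  14: 14 XOR 14 = 0 < 14 — winning move (to 0).
  1: 1 XOR 14 = 15 ≥ 1 — no move.
That gives 3 winning moves.

3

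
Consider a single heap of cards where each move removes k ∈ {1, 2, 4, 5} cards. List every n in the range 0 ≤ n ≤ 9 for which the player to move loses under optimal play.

0, 3, 6, 9

Build the Grundy sequence with g(k) = mex{g(k−s) : s ∈ {1, 2, 4, 5}, s ≤ k}:
k:     0  1  2  3  4  5  6  7  8  9
g(k):  0  1  2  0  1  2  0  1  2  0
The P-positions (g = 0) in 0..9 are 0, 3, 6, 9.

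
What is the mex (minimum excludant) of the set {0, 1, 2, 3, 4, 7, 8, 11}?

5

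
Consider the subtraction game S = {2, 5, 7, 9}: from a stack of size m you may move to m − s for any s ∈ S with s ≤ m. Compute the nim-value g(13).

Build the Grundy sequence with g(k) = mex{g(k−s) : s ∈ {2, 5, 7, 9}, s ≤ k}:
k:     0  1  2  3  4  5  6  7  8  9 10 11 12 13
g(k):  0  0  1  1  0  2  1  3  2  2  3  3  0  4
So g(13) = 4.

4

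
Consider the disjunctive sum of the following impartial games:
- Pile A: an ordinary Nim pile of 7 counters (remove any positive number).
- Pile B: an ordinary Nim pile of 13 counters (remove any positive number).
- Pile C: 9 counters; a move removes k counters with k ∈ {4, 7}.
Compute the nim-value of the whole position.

Pile A is a plain Nim pile of size 7, so its Grundy value is 7.
Pile B is a plain Nim pile of size 13, so its Grundy value is 13.
Grundy values for pile C (subtraction set {4, 7}):
g(0) = mex{} = 0
g(1) = mex{} = 0
g(2) = mex{} = 0
g(3) = mex{} = 0
g(4) = mex{0} = 1
g(5) = mex{0} = 1
g(6) = mex{0} = 1
g(7) = mex{0} = 1
g(8) = mex{0,1} = 2
g(9) = mex{0,1} = 2
So g(9) = 2.
By the Sprague-Grundy theorem, the Grundy value of a sum of independent games is the XOR of the component values.
Combined value = 7 XOR 13 XOR 2 = 8.

8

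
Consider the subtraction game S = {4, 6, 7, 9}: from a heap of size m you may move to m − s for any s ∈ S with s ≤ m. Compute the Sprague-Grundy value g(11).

2

Compute g(0), g(1), … for moves {4, 6, 7, 9}:
g(0) = mex{} = 0
g(1) = mex{} = 0
g(2) = mex{} = 0
g(3) = mex{} = 0
g(4) = mex{0} = 1
g(5) = mex{0} = 1
g(6) = mex{0} = 1
g(7) = mex{0} = 1
g(8) = mex{0,1} = 2
g(9) = mex{0,1} = 2
g(10) = mex{0,1} = 2
g(11) = mex{0,1} = 2
So g(11) = 2.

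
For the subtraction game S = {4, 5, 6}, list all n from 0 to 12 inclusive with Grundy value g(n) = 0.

Build the Grundy sequence with g(k) = mex{g(k−s) : s ∈ {4, 5, 6}, s ≤ k}:
g(0) = mex{} = 0
g(1) = mex{} = 0
g(2) = mex{} = 0
g(3) = mex{} = 0
g(4) = mex{0} = 1
g(5) = mex{0} = 1
g(6) = mex{0} = 1
g(7) = mex{0} = 1
g(8) = mex{0,1} = 2
g(9) = mex{0,1} = 2
g(10) = mex{1} = 0
g(11) = mex{1} = 0
g(12) = mex{1,2} = 0
The P-positions (g = 0) in 0..12 are 0, 1, 2, 3, 10, 11, 12.

0, 1, 2, 3, 10, 11, 12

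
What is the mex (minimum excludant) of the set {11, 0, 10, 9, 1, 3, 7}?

2

The values 0, 1 are all present; 2 is the first non-negative integer missing from the set.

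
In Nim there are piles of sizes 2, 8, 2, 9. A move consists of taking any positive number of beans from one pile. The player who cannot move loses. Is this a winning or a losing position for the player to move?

In binary:
  0010  (2)
  1000  (8)
  0010  (2)
  1001  (9)
  ----
  0001  (1)
The nim-sum is 1 ≠ 0, so this is an N-position: the player to move can win.

Winning position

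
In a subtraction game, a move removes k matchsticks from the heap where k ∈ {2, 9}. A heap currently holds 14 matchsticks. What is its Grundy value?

1

Build the Grundy sequence with g(k) = mex{g(k−s) : s ∈ {2, 9}, s ≤ k}:
k:     0  1  2  3  4  5  6  7  8  9 10 11 12 13 14
g(k):  0  0  1  1  0  0  1  1  0  2  1  0  0  1  1
So g(14) = 1.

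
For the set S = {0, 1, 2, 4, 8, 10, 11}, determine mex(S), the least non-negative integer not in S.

The values 0, 1, 2 are all present; 3 is the first non-negative integer missing from the set.

3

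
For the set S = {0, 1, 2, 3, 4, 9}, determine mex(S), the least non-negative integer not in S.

5

The values 0, 1, 2, 3, 4 are all present; 5 is the first non-negative integer missing from the set.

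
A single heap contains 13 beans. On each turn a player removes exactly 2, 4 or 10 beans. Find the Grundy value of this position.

Grundy values for subtraction set {2, 4, 10}:
g(0) = mex{} = 0
g(1) = mex{} = 0
g(2) = mex{0} = 1
g(3) = mex{0} = 1
g(4) = mex{0,1} = 2
g(5) = mex{0,1} = 2
g(6) = mex{1,2} = 0
g(7) = mex{1,2} = 0
g(8) = mex{0,2} = 1
g(9) = mex{0,2} = 1
g(10) = mex{0,1} = 2
g(11) = mex{0,1} = 2
g(12) = mex{1,2} = 0
g(13) = mex{1,2} = 0
So g(13) = 0.

0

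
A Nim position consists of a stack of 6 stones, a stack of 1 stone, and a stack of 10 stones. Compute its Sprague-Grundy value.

13

Write each in binary and XOR column by column:
  0110  (6)
  0001  (1)
  1010  (10)
  ----
  1101  (13)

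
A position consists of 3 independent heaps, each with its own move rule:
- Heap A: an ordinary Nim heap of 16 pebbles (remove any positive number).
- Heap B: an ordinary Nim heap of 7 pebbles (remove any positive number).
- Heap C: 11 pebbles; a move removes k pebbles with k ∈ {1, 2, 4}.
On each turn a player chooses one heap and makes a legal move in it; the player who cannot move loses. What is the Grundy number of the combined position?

Heap A is a plain Nim heap of size 16, so its Grundy value is 16.
Heap B is a plain Nim heap of size 7, so its Grundy value is 7.
For heap C, compute g(0), g(1), … with moves {1, 2, 4}:
k:     0  1  2  3  4  5  6  7  8  9 10 11
g(k):  0  1  2  0  1  2  0  1  2  0  1  2
So g(11) = 2.
By the Sprague-Grundy theorem, the Grundy value of a sum of independent games is the XOR of the component values.
Combined value = 16 XOR 7 XOR 2 = 21.

21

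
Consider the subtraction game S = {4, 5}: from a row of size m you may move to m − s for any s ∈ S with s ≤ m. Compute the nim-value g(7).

1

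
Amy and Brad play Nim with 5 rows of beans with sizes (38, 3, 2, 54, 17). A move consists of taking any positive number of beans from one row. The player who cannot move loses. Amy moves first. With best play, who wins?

Compute the nim-sum pairwise:
38 XOR 3 = 37
37 XOR 2 = 39
39 XOR 54 = 17
17 XOR 17 = 0
The nim-sum is 0, so this is a P-position: the player to move is in a losing position under optimal play; Amy is about to move from it and so loses — Brad wins.

Brad wins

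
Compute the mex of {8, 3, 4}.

0

0 is not in the set, so the mex is 0.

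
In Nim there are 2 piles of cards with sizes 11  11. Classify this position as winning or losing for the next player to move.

Losing position

Nim-sum: 11 XOR 11 = 0.
The nim-sum is 0, so this is a P-position: the player to move is in a losing position under optimal play.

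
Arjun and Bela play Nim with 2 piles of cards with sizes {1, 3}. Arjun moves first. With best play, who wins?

Write each in binary and XOR column by column:
  01  (1)
  11  (3)
  --
  10  (2)
The nim-sum is 2 ≠ 0, so this is an N-position: the player to move can win; Arjun has a winning move.

Arjun wins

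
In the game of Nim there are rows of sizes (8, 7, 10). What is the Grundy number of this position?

Compute the nim-sum pairwise:
8 XOR 7 = 15
15 XOR 10 = 5

5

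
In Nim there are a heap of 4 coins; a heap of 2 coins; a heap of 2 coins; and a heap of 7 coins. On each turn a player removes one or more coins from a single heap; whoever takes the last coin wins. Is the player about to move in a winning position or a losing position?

Winning position

In binary:
  100  (4)
  010  (2)
  010  (2)
  111  (7)
  ---
  011  (3)
The nim-sum is 3 ≠ 0, so this is an N-position: the player to move can win.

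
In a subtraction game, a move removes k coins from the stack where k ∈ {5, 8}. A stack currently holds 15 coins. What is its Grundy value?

0

Build the Grundy sequence with g(k) = mex{g(k−s) : s ∈ {5, 8}, s ≤ k}:
k:     0  1  2  3  4  5  6  7  8  9 10 11 12 13 14 15
g(k):  0  0  0  0  0  1  1  1  1  1  2  2  2  0  0  0
So g(15) = 0.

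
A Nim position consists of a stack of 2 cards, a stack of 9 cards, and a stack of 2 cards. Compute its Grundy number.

9

Compute the nim-sum pairwise:
2 XOR 9 = 11
11 XOR 2 = 9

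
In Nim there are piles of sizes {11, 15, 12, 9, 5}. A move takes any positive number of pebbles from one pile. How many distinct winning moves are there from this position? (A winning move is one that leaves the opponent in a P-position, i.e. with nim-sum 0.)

Nim-sum: 11 ^ 15 ^ 12 ^ 9 ^ 5 = 4.
The overall nim-sum is X = 4. A pile of size p has a winning move iff p XOR X < p (reduce it to p XOR X).
  11: 11 XOR 4 = 15 ≥ 11 — no move.
  15: 15 XOR 4 = 11 < 15 — winning move (to 11).
  12: 12 XOR 4 = 8 < 12 — winning move (to 8).
  9: 9 XOR 4 = 13 ≥ 9 — no move.
  5: 5 XOR 4 = 1 < 5 — winning move (to 1).
That gives 3 winning moves.

3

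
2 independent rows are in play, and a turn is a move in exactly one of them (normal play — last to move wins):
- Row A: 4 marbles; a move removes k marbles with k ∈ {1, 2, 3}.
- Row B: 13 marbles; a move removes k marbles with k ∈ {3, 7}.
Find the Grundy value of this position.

1

Build the Grundy sequence for row A with g(k) = mex{g(k−s) : s ∈ {1, 2, 3}, s ≤ k}:
k:     0  1  2  3  4
g(k):  0  1  2  3  0
So g(4) = 0.
Build the Grundy sequence for row B with g(k) = mex{g(k−s) : s ∈ {3, 7}, s ≤ k}:
g(0) = mex{} = 0
g(1) = mex{} = 0
g(2) = mex{} = 0
g(3) = mex{0} = 1
g(4) = mex{0} = 1
g(5) = mex{0} = 1
g(6) = mex{1} = 0
g(7) = mex{0,1} = 2
g(8) = mex{0,1} = 2
g(9) = mex{0} = 1
g(10) = mex{1,2} = 0
g(11) = mex{1,2} = 0
g(12) = mex{1} = 0
g(13) = mex{0} = 1
So g(13) = 1.
By the Sprague-Grundy theorem, the Grundy value of a sum of independent games is the XOR of the component values.
Combined value = 0 ⊕ 1 = 1.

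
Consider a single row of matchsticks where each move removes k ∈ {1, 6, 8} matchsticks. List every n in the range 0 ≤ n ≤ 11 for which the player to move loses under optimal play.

0, 2, 4, 7, 9, 11

Grundy values for subtraction set {1, 6, 8}:
k:     0  1  2  3  4  5  6  7  8  9 10 11
g(k):  0  1  0  1  0  1  2  0  1  0  1  0
The P-positions (g = 0) in 0..11 are 0, 2, 4, 7, 9, 11.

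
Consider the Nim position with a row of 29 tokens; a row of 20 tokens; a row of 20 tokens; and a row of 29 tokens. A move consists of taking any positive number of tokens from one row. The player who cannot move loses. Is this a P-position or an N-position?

P-position

Nim-sum: 29 ⊕ 20 ⊕ 20 ⊕ 29 = 0.
The nim-sum is 0, so this is a P-position: the player to move is in a losing position under optimal play.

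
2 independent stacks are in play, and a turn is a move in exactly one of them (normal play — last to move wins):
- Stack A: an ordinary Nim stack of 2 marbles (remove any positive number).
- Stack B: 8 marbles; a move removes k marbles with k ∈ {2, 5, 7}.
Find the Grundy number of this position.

Stack A is a plain Nim stack of size 2, so its Grundy value is 2.
Build the Grundy sequence for stack B with g(k) = mex{g(k−s) : s ∈ {2, 5, 7}, s ≤ k}:
k:     0  1  2  3  4  5  6  7  8
g(k):  0  0  1  1  0  2  1  3  2
So g(8) = 2.
The value of a disjunctive sum is the nim-sum of the parts.
Combined value = 2 ⊕ 2 = 0.

0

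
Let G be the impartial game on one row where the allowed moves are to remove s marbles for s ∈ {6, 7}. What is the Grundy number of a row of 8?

1

Grundy values for subtraction set {6, 7}:
k:     0  1  2  3  4  5  6  7  8
g(k):  0  0  0  0  0  0  1  1  1
So g(8) = 1.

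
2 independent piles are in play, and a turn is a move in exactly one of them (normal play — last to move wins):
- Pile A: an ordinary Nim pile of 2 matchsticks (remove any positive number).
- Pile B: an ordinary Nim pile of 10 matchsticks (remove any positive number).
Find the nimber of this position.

8

Pile A is a plain Nim pile of size 2, so its Grundy value is 2.
Pile B is a plain Nim pile of size 10, so its Grundy value is 10.
By the Sprague-Grundy theorem, the Grundy value of a sum of independent games is the XOR of the component values.
Combined value = 2 XOR 10 = 8.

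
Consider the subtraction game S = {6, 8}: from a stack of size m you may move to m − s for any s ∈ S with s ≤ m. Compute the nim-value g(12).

2

Grundy values for subtraction set {6, 8}:
g(0) = mex{} = 0
g(1) = mex{} = 0
g(2) = mex{} = 0
g(3) = mex{} = 0
g(4) = mex{} = 0
g(5) = mex{} = 0
g(6) = mex{0} = 1
g(7) = mex{0} = 1
g(8) = mex{0} = 1
g(9) = mex{0} = 1
g(10) = mex{0} = 1
g(11) = mex{0} = 1
g(12) = mex{0,1} = 2
So g(12) = 2.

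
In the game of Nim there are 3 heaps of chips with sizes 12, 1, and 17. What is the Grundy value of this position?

Compute the nim-sum pairwise:
12 ^ 1 = 13
13 ^ 17 = 28

28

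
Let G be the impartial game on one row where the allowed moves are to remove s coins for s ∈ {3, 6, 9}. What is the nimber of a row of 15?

Compute g(0), g(1), … for moves {3, 6, 9}:
k:     0  1  2  3  4  5  6  7  8  9 10 11 12 13 14 15
g(k):  0  0  0  1  1  1  2  2  2  3  3  3  0  0  0  1
So g(15) = 1.

1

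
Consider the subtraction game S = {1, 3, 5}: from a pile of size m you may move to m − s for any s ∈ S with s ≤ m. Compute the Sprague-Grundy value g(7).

1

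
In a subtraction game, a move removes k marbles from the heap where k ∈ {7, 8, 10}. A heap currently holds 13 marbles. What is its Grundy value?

Build the Grundy sequence with g(k) = mex{g(k−s) : s ∈ {7, 8, 10}, s ≤ k}:
g(0) = mex{} = 0
g(1) = mex{} = 0
g(2) = mex{} = 0
g(3) = mex{} = 0
g(4) = mex{} = 0
g(5) = mex{} = 0
g(6) = mex{} = 0
g(7) = mex{0} = 1
g(8) = mex{0} = 1
g(9) = mex{0} = 1
g(10) = mex{0} = 1
g(11) = mex{0} = 1
g(12) = mex{0} = 1
g(13) = mex{0} = 1
So g(13) = 1.

1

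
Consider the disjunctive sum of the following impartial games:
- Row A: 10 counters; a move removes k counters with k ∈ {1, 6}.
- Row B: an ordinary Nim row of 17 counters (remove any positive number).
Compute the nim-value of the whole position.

16

Grundy values for row A (subtraction set {1, 6}):
g(0) = mex{} = 0
g(1) = mex{0} = 1
g(2) = mex{1} = 0
g(3) = mex{0} = 1
g(4) = mex{1} = 0
g(5) = mex{0} = 1
g(6) = mex{0,1} = 2
g(7) = mex{1,2} = 0
g(8) = mex{0} = 1
g(9) = mex{1} = 0
g(10) = mex{0} = 1
So g(10) = 1.
Row B is a plain Nim row of size 17, so its Grundy value is 17.
The value of a disjunctive sum is the nim-sum of the parts.
Combined value = 1 ⊕ 17 = 16.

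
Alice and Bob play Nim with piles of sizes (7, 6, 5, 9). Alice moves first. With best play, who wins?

Alice wins

Compute the nim-sum pairwise:
7 ⊕ 6 = 1
1 ⊕ 5 = 4
4 ⊕ 9 = 13
The nim-sum is 13 ≠ 0, so this is an N-position: the player to move can win; Alice has a winning move.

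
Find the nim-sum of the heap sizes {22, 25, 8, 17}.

22

Nim-sum: 22 ^ 25 ^ 8 ^ 17 = 22.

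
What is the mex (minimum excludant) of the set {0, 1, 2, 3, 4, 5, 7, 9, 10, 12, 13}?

The values 0, 1, 2, 3, 4, 5 are all present; 6 is the first non-negative integer missing from the set.

6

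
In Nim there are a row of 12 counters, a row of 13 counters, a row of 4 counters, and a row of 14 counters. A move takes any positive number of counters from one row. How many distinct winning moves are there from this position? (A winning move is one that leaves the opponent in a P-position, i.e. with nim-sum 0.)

3

Bitwise XOR of the heap sizes:
  1100  (12)
  1101  (13)
  0100  (4)
  1110  (14)
  ----
  1011  (11)
The overall nim-sum is X = 11. A row of size p has a winning move iff p XOR X < p (reduce it to p XOR X).
  12: 12 XOR 11 = 7 < 12 — winning move (to 7).
  13: 13 XOR 11 = 6 < 13 — winning move (to 6).
  4: 4 XOR 11 = 15 ≥ 4 — no move.
  14: 14 XOR 11 = 5 < 14 — winning move (to 5).
That gives 3 winning moves.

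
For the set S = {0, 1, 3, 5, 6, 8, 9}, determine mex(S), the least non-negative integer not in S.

2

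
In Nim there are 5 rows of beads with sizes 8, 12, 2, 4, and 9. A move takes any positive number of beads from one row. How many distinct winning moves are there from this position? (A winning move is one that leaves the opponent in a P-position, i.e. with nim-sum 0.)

3

Compute the nim-sum pairwise:
8 XOR 12 = 4
4 XOR 2 = 6
6 XOR 4 = 2
2 XOR 9 = 11
The overall nim-sum is X = 11. A row of size p has a winning move iff p XOR X < p (reduce it to p XOR X).
  8: 8 XOR 11 = 3 < 8 — winning move (to 3).
  12: 12 XOR 11 = 7 < 12 — winning move (to 7).
  2: 2 XOR 11 = 9 ≥ 2 — no move.
  4: 4 XOR 11 = 15 ≥ 4 — no move.
  9: 9 XOR 11 = 2 < 9 — winning move (to 2).
That gives 3 winning moves.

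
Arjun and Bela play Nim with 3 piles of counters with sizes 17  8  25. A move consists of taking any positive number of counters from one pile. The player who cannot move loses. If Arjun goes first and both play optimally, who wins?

Bela wins

Nim-sum: 17 ⊕ 8 ⊕ 25 = 0.
The nim-sum is 0, so this is a P-position: the player to move is in a losing position under optimal play; Arjun is about to move from it and so loses — Bela wins.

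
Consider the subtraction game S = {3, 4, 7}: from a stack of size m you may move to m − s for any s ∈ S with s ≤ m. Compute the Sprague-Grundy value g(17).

Grundy values for subtraction set {3, 4, 7}:
k:     0  1  2  3  4  5  6  7  8  9 10 11 12 13 14 15 16 17
g(k):  0  0  0  1  1  1  2  2  2  3  0  0  0  1  1  1  2  2
So g(17) = 2.

2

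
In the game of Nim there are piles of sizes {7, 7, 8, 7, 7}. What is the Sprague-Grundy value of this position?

8

Compute the nim-sum pairwise:
7 ⊕ 7 = 0
0 ⊕ 8 = 8
8 ⊕ 7 = 15
15 ⊕ 7 = 8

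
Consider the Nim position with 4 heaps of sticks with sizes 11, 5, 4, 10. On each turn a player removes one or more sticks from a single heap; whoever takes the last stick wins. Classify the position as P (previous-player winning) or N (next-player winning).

Bitwise XOR of the heap sizes:
  1011  (11)
  0101  (5)
  0100  (4)
  1010  (10)
  ----
  0000  (0)
The nim-sum is 0, so this is a P-position: the player to move is in a losing position under optimal play.

P-position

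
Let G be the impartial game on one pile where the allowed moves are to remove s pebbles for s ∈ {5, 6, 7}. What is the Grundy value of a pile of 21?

Grundy values for subtraction set {5, 6, 7}:
k:     0  1  2  3  4  5  6  7  8  9 10 11 12 13 14 15 16 17 18 19 20 21
g(k):  0  0  0  0  0  1  1  1  1  1  2  2  0  0  0  0  0  1  1  1  1  1
So g(21) = 1.

1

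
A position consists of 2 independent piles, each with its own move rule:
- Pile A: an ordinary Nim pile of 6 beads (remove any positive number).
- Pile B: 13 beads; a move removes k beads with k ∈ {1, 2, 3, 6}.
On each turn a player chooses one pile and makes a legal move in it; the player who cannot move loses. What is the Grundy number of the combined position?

Pile A is a plain Nim pile of size 6, so its Grundy value is 6.
For pile B, compute g(0), g(1), … with moves {1, 2, 3, 6}:
g(0) = mex{} = 0
g(1) = mex{0} = 1
g(2) = mex{0,1} = 2
g(3) = mex{0,1,2} = 3
g(4) = mex{1,2,3} = 0
g(5) = mex{0,2,3} = 1
g(6) = mex{0,1,3} = 2
g(7) = mex{0,1,2} = 3
g(8) = mex{1,2,3} = 0
g(9) = mex{0,2,3} = 1
g(10) = mex{0,1,3} = 2
g(11) = mex{0,1,2} = 3
g(12) = mex{1,2,3} = 0
g(13) = mex{0,2,3} = 1
So g(13) = 1.
By the Sprague-Grundy theorem, the Grundy value of a sum of independent games is the XOR of the component values.
Combined value = 6 XOR 1 = 7.

7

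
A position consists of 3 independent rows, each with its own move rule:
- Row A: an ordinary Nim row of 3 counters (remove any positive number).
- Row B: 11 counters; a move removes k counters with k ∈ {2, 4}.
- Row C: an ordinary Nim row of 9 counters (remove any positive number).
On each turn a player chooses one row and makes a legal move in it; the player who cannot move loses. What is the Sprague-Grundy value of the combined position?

8

Row A is a plain Nim row of size 3, so its Grundy value is 3.
Build the Grundy sequence for row B with g(k) = mex{g(k−s) : s ∈ {2, 4}, s ≤ k}:
k:     0  1  2  3  4  5  6  7  8  9 10 11
g(k):  0  0  1  1  2  2  0  0  1  1  2  2
So g(11) = 2.
Row C is a plain Nim row of size 9, so its Grundy value is 9.
The value of a disjunctive sum is the nim-sum of the parts.
Combined value = 3 XOR 2 XOR 9 = 8.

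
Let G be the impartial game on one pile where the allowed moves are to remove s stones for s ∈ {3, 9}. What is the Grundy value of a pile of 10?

1

Compute g(0), g(1), … for moves {3, 9}:
g(0) = mex{} = 0
g(1) = mex{} = 0
g(2) = mex{} = 0
g(3) = mex{0} = 1
g(4) = mex{0} = 1
g(5) = mex{0} = 1
g(6) = mex{1} = 0
g(7) = mex{1} = 0
g(8) = mex{1} = 0
g(9) = mex{0} = 1
g(10) = mex{0} = 1
So g(10) = 1.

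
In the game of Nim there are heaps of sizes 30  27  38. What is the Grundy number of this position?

35

Compute the nim-sum pairwise:
30 XOR 27 = 5
5 XOR 38 = 35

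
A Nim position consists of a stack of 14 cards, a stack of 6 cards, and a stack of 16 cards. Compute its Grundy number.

24

Compute the nim-sum pairwise:
14 ⊕ 6 = 8
8 ⊕ 16 = 24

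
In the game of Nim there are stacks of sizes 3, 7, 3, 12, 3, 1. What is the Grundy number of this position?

Write each in binary and XOR column by column:
  0011  (3)
  0111  (7)
  0011  (3)
  1100  (12)
  0011  (3)
  0001  (1)
  ----
  1001  (9)

9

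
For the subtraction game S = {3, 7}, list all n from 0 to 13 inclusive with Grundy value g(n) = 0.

Build the Grundy sequence with g(k) = mex{g(k−s) : s ∈ {3, 7}, s ≤ k}:
g(0) = mex{} = 0
g(1) = mex{} = 0
g(2) = mex{} = 0
g(3) = mex{0} = 1
g(4) = mex{0} = 1
g(5) = mex{0} = 1
g(6) = mex{1} = 0
g(7) = mex{0,1} = 2
g(8) = mex{0,1} = 2
g(9) = mex{0} = 1
g(10) = mex{1,2} = 0
g(11) = mex{1,2} = 0
g(12) = mex{1} = 0
g(13) = mex{0} = 1
The P-positions (g = 0) in 0..13 are 0, 1, 2, 6, 10, 11, 12.

0, 1, 2, 6, 10, 11, 12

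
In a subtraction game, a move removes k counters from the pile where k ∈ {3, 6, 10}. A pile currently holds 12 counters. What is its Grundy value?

1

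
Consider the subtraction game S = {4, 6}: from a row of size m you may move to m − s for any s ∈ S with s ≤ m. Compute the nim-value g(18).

2

Build the Grundy sequence with g(k) = mex{g(k−s) : s ∈ {4, 6}, s ≤ k}:
k:     0  1  2  3  4  5  6  7  8  9 10 11 12 13 14 15 16 17 18
g(k):  0  0  0  0  1  1  1  1  2  2  0  0  0  0  1  1  1  1  2
So g(18) = 2.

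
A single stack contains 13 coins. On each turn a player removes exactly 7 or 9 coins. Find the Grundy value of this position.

1

Build the Grundy sequence with g(k) = mex{g(k−s) : s ∈ {7, 9}, s ≤ k}:
g(0) = mex{} = 0
g(1) = mex{} = 0
g(2) = mex{} = 0
g(3) = mex{} = 0
g(4) = mex{} = 0
g(5) = mex{} = 0
g(6) = mex{} = 0
g(7) = mex{0} = 1
g(8) = mex{0} = 1
g(9) = mex{0} = 1
g(10) = mex{0} = 1
g(11) = mex{0} = 1
g(12) = mex{0} = 1
g(13) = mex{0} = 1
So g(13) = 1.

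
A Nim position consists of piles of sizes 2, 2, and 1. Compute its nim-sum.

1

In binary:
  10  (2)
  10  (2)
  01  (1)
  --
  01  (1)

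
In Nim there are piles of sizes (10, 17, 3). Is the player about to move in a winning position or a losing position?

Winning position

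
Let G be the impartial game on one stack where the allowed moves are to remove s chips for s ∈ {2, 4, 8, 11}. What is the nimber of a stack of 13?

Grundy values for subtraction set {2, 4, 8, 11}:
g(0) = mex{} = 0
g(1) = mex{} = 0
g(2) = mex{0} = 1
g(3) = mex{0} = 1
g(4) = mex{0,1} = 2
g(5) = mex{0,1} = 2
g(6) = mex{1,2} = 0
g(7) = mex{1,2} = 0
g(8) = mex{0,2} = 1
g(9) = mex{0,2} = 1
g(10) = mex{0,1} = 2
g(11) = mex{0,1} = 2
g(12) = mex{0,1,2} = 3
g(13) = mex{1,2} = 0
So g(13) = 0.

0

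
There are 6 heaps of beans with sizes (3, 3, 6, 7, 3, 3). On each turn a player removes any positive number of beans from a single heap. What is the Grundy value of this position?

1

Bitwise XOR of the heap sizes:
  011  (3)
  011  (3)
  110  (6)
  111  (7)
  011  (3)
  011  (3)
  ---
  001  (1)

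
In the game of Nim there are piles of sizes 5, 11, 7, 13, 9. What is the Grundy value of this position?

Compute the nim-sum pairwise:
5 XOR 11 = 14
14 XOR 7 = 9
9 XOR 13 = 4
4 XOR 9 = 13

13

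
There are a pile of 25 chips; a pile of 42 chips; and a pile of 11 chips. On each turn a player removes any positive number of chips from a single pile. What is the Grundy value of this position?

Compute the nim-sum pairwise:
25 ⊕ 42 = 51
51 ⊕ 11 = 56

56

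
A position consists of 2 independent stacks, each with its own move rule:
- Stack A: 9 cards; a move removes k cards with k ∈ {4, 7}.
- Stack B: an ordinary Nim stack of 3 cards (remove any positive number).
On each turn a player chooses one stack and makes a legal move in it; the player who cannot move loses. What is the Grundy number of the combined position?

1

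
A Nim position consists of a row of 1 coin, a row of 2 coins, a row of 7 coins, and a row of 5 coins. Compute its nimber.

1

Compute the nim-sum pairwise:
1 XOR 2 = 3
3 XOR 7 = 4
4 XOR 5 = 1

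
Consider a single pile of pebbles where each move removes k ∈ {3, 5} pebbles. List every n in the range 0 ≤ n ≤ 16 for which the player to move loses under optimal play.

Compute g(0), g(1), … for moves {3, 5}:
k:     0  1  2  3  4  5  6  7  8  9 10 11 12 13 14 15 16
g(k):  0  0  0  1  1  1  2  2  0  0  0  1  1  1  2  2  0
The P-positions (g = 0) in 0..16 are 0, 1, 2, 8, 9, 10, 16.

0, 1, 2, 8, 9, 10, 16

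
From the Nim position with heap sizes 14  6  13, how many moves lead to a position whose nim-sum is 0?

In binary:
  1110  (14)
  0110  (6)
  1101  (13)
  ----
  0101  (5)
The overall nim-sum is X = 5. A heap of size p has a winning move iff p XOR X < p (reduce it to p XOR X).
  14: 14 XOR 5 = 11 < 14 — winning move (to 11).
  6: 6 XOR 5 = 3 < 6 — winning move (to 3).
  13: 13 XOR 5 = 8 < 13 — winning move (to 8).
That gives 3 winning moves.

3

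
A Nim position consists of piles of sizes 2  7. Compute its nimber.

5

Nim-sum: 2 ^ 7 = 5.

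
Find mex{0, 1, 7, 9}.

2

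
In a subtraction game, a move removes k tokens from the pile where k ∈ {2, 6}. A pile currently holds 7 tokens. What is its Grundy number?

1

Grundy values for subtraction set {2, 6}:
g(0) = mex{} = 0
g(1) = mex{} = 0
g(2) = mex{0} = 1
g(3) = mex{0} = 1
g(4) = mex{1} = 0
g(5) = mex{1} = 0
g(6) = mex{0} = 1
g(7) = mex{0} = 1
So g(7) = 1.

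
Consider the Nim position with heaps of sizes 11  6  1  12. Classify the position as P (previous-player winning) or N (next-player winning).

P-position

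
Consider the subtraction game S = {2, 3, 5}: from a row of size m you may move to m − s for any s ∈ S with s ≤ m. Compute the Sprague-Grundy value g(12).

Grundy values for subtraction set {2, 3, 5}:
g(0) = mex{} = 0
g(1) = mex{} = 0
g(2) = mex{0} = 1
g(3) = mex{0} = 1
g(4) = mex{0,1} = 2
g(5) = mex{0,1} = 2
g(6) = mex{0,1,2} = 3
g(7) = mex{1,2} = 0
g(8) = mex{1,2,3} = 0
g(9) = mex{0,2,3} = 1
g(10) = mex{0,2} = 1
g(11) = mex{0,1,3} = 2
g(12) = mex{0,1} = 2
So g(12) = 2.

2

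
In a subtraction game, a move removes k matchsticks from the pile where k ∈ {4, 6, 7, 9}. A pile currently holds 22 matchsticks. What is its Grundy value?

2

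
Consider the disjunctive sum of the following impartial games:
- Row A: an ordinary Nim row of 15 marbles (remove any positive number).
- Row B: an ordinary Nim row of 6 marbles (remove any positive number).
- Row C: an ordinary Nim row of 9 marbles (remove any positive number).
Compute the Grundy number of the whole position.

0

Row A is a plain Nim row of size 15, so its Grundy value is 15.
Row B is a plain Nim row of size 6, so its Grundy value is 6.
Row C is a plain Nim row of size 9, so its Grundy value is 9.
By the Sprague-Grundy theorem, the Grundy value of a sum of independent games is the XOR of the component values.
Combined value = 15 ⊕ 6 ⊕ 9 = 0.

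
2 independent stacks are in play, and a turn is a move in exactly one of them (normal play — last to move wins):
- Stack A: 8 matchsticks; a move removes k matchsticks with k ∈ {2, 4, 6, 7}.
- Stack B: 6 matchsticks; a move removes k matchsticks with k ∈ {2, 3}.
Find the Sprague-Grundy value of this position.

Build the Grundy sequence for stack A with g(k) = mex{g(k−s) : s ∈ {2, 4, 6, 7}, s ≤ k}:
g(0) = mex{} = 0
g(1) = mex{} = 0
g(2) = mex{0} = 1
g(3) = mex{0} = 1
g(4) = mex{0,1} = 2
g(5) = mex{0,1} = 2
g(6) = mex{0,1,2} = 3
g(7) = mex{0,1,2} = 3
g(8) = mex{0,1,2,3} = 4
So g(8) = 4.
Grundy values for stack B (subtraction set {2, 3}):
k:     0  1  2  3  4  5  6
g(k):  0  0  1  1  2  0  0
So g(6) = 0.
The value of a disjunctive sum is the nim-sum of the parts.
Combined value = 4 ⊕ 0 = 4.

4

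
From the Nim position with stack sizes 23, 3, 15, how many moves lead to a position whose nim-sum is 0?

1

Bitwise XOR of the heap sizes:
  10111  (23)
  00011  (3)
  01111  (15)
  -----
  11011  (27)
The overall nim-sum is X = 27. A stack of size p has a winning move iff p XOR X < p (reduce it to p XOR X).
  23: 23 XOR 27 = 12 < 23 — winning move (to 12).
  3: 3 XOR 27 = 24 ≥ 3 — no move.
  15: 15 XOR 27 = 20 ≥ 15 — no move.
That gives 1 winning move.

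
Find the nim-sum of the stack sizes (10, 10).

Compute the nim-sum pairwise:
10 XOR 10 = 0

0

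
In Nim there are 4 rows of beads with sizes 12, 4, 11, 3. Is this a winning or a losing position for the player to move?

Losing position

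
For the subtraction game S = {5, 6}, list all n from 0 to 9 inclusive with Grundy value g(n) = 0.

0, 1, 2, 3, 4

Grundy values for subtraction set {5, 6}:
k:     0  1  2  3  4  5  6  7  8  9
g(k):  0  0  0  0  0  1  1  1  1  1
The P-positions (g = 0) in 0..9 are 0, 1, 2, 3, 4.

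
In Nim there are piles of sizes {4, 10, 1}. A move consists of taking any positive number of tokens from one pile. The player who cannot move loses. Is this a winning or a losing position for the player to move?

Compute the nim-sum pairwise:
4 ^ 10 = 14
14 ^ 1 = 15
The nim-sum is 15 ≠ 0, so this is an N-position: the player to move can win.

Winning position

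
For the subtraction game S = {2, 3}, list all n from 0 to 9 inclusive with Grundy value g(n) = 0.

Build the Grundy sequence with g(k) = mex{g(k−s) : s ∈ {2, 3}, s ≤ k}:
g(0) = mex{} = 0
g(1) = mex{} = 0
g(2) = mex{0} = 1
g(3) = mex{0} = 1
g(4) = mex{0,1} = 2
g(5) = mex{1} = 0
g(6) = mex{1,2} = 0
g(7) = mex{0,2} = 1
g(8) = mex{0} = 1
g(9) = mex{0,1} = 2
The P-positions (g = 0) in 0..9 are 0, 1, 5, 6.

0, 1, 5, 6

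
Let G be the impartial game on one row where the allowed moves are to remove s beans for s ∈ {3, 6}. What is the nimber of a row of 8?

Build the Grundy sequence with g(k) = mex{g(k−s) : s ∈ {3, 6}, s ≤ k}:
k:     0  1  2  3  4  5  6  7  8
g(k):  0  0  0  1  1  1  2  2  2
So g(8) = 2.

2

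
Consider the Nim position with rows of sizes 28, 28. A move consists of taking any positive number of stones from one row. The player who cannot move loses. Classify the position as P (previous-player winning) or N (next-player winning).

Compute the nim-sum pairwise:
28 ⊕ 28 = 0
The nim-sum is 0, so this is a P-position: the player to move is in a losing position under optimal play.

P-position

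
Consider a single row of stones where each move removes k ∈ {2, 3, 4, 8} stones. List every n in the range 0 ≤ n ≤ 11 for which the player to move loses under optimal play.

Compute g(0), g(1), … for moves {2, 3, 4, 8}:
k:     0  1  2  3  4  5  6  7  8  9 10 11
g(k):  0  0  1  1  2  2  0  0  1  1  2  2
The P-positions (g = 0) in 0..11 are 0, 1, 6, 7.

0, 1, 6, 7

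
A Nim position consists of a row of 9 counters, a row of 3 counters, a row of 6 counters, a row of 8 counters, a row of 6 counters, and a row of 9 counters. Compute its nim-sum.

11

Nim-sum: 9 ⊕ 3 ⊕ 6 ⊕ 8 ⊕ 6 ⊕ 9 = 11.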